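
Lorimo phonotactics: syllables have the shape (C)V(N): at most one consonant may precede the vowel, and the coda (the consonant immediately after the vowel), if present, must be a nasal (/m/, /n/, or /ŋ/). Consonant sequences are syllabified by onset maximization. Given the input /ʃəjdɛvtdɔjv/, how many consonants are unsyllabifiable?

5

Under (C)V(N), the unsyllabifiable consonants are /j/, /v/, /t/, /j/, /v/ (only a nasal (/m/, /n/, or /ŋ/) is licensed in coda position; onsets are limited to one consonant).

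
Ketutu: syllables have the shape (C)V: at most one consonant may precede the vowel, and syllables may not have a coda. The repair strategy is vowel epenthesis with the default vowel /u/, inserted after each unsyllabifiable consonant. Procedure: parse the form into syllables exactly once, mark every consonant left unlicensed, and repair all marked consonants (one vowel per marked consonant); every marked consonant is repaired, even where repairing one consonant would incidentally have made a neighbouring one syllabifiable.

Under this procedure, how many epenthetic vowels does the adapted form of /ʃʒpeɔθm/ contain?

4

The unsyllabifiable consonants are /ʃ/, /ʒ/, /θ/, /m/; each receives one epenthetic vowel.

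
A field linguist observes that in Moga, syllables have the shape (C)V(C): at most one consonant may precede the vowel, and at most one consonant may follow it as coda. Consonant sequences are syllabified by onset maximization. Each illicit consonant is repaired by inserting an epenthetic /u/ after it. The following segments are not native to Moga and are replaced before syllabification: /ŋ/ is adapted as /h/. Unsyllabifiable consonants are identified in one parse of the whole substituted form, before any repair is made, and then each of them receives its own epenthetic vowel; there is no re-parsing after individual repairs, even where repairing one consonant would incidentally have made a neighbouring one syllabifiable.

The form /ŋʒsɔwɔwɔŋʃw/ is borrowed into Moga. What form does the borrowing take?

huʒusɔwɔwɔhʃuwu

Substitution: /ŋ/ → /h/, giving /hʒsɔwɔwɔhʃw/.
Under (C)V(C), the unsyllabifiable consonants are /h/, /ʒ/, /ʃ/, /w/ (at most one coda consonant is licensed; onsets are limited to one consonant).
Each unlicensed consonant becomes the onset of a new syllable: /h/ → /hu/, /ʒ/ → /ʒu/, /ʃ/ → /ʃu/, /w/ → /wu/.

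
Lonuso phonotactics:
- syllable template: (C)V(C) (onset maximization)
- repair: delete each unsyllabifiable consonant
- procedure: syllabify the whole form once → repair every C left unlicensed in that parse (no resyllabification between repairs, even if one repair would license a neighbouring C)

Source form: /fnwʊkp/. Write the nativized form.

Under (C)V(C), the unsyllabifiable consonants are /f/, /n/, /p/ (at most one coda consonant is licensed; onsets are limited to one consonant).
Deleting the stranded consonants removes /f/, /n/, /p/.

wʊk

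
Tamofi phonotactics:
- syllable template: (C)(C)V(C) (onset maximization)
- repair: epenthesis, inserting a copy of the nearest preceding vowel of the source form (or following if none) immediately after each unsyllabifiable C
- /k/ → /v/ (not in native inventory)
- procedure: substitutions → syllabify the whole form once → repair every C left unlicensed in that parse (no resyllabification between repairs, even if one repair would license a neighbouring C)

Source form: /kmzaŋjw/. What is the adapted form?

vamzaŋjawa

Substitution: /k/ → /v/, giving /vmzaŋjw/.
Syllabifying with onset maximization leaves /v/, /j/, /w/ stranded (at most one coda consonant is licensed; onsets may contain at most 2 consonants).
Inserting the epenthetic vowel yields /v/ → /va/, /j/ → /ja/, /w/ → /wa/.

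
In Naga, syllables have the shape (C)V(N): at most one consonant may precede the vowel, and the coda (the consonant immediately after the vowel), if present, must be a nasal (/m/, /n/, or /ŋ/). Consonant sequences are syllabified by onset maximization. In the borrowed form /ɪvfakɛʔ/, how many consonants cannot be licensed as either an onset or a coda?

2

Syllabifying with onset maximization leaves /v/, /ʔ/ stranded (only a nasal (/m/, /n/, or /ŋ/) is licensed in coda position; onsets are limited to one consonant).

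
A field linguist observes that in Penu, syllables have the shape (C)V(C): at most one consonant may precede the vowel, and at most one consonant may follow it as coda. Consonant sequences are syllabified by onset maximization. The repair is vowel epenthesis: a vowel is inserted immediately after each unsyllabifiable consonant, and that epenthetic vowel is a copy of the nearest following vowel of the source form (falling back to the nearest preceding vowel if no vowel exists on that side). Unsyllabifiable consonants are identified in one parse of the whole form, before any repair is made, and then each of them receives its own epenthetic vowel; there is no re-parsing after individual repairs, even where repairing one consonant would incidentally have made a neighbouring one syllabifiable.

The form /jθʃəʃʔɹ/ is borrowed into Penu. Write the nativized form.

jəθəʃəʃʔəɹə

The consonants /j/, /θ/, /ʔ/, /ɹ/ cannot be parsed into a legal (C)V(C) syllable (at most one coda consonant is licensed; onsets are limited to one consonant).
Each unlicensed consonant becomes the onset of a new syllable: /j/ → /jə/, /θ/ → /θə/, /ʔ/ → /ʔə/, /ɹ/ → /ɹə/.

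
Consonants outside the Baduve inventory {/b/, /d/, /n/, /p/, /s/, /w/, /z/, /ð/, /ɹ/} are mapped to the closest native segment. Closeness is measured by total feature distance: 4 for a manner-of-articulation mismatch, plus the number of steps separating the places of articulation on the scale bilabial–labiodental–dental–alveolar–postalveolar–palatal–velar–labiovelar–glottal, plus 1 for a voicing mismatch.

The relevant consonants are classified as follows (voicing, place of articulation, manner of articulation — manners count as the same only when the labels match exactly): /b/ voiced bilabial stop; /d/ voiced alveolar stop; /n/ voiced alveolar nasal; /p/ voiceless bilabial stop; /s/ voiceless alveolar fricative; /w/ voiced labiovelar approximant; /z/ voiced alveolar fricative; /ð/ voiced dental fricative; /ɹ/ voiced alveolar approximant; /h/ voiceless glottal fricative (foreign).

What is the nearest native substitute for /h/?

s

/s/ is closest: same manner (fricative), place distance 5 (glottal→alveolar), same voicing; total 5. Next closest is /w/ at distance 6.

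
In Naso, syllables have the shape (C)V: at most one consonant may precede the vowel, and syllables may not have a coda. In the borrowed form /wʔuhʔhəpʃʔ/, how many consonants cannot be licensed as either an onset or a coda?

6

Under (C)V, the unsyllabifiable consonants are /w/, /h/, /ʔ/, /p/, /ʃ/, /ʔ/ (no codas are permitted; onsets are limited to one consonant).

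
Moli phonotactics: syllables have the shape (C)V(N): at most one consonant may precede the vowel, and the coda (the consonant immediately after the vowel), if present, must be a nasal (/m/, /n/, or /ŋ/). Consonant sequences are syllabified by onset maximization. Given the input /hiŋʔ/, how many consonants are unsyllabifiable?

Syllabifying with onset maximization leaves /ʔ/ stranded (only a nasal (/m/, /n/, or /ŋ/) is licensed in coda position; onsets are limited to one consonant).

1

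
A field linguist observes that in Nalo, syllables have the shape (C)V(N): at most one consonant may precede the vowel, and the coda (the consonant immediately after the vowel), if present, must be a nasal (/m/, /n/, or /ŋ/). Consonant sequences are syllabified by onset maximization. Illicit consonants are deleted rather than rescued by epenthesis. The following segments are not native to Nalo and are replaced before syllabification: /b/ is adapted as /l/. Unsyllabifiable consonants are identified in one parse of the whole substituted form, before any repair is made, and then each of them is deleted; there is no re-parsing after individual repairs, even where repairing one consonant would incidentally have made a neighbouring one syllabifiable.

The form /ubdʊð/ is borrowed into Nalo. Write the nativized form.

Substitution: /b/ → /l/, giving /uldʊð/.
The consonants /l/, /ð/ cannot be parsed into a legal (C)V(N) syllable (only a nasal (/m/, /n/, or /ŋ/) is licensed in coda position; onsets are limited to one consonant).
Each unlicensed consonant is deleted: /l/, /ð/.

udʊ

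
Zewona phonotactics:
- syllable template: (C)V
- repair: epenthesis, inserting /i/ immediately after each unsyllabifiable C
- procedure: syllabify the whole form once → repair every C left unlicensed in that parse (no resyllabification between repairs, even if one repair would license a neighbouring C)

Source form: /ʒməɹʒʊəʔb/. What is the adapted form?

ʒiməɹiʒʊəʔibi

Syllabifying with onset maximization leaves /ʒ/, /ɹ/, /ʔ/, /b/ stranded (no codas are permitted; onsets are limited to one consonant).
Inserting the epenthetic vowel yields /ʒ/ → /ʒi/, /ɹ/ → /ɹi/, /ʔ/ → /ʔi/, /b/ → /bi/.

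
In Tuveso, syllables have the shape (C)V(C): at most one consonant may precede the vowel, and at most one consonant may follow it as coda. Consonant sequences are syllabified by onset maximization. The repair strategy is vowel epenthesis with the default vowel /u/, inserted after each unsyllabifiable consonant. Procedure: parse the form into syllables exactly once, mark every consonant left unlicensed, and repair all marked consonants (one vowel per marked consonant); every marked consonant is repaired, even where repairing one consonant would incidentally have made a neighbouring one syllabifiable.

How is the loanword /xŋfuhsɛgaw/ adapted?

xuŋufuhsɛgaw

Under (C)V(C), the unsyllabifiable consonants are /x/, /ŋ/ (at most one coda consonant is licensed; onsets are limited to one consonant).
Inserting the epenthetic vowel yields /x/ → /xu/, /ŋ/ → /ŋu/.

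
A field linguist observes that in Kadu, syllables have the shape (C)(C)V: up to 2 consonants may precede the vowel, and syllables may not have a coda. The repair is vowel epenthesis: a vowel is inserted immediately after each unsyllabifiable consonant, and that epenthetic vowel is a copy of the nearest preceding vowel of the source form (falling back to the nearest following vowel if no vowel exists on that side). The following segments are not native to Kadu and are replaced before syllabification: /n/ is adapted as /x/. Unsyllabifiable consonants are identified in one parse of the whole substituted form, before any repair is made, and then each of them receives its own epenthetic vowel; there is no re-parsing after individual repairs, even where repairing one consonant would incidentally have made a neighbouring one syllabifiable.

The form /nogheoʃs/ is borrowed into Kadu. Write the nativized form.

Substitution: /n/ → /x/, giving /xogheoʃs/.
The consonants /ʃ/, /s/ cannot be parsed into a legal (C)(C)V syllable (no codas are permitted; onsets may contain at most 2 consonants).
Epenthesis after each stranded consonant: /ʃ/ → /ʃo/, /s/ → /so/.

xogheoʃoso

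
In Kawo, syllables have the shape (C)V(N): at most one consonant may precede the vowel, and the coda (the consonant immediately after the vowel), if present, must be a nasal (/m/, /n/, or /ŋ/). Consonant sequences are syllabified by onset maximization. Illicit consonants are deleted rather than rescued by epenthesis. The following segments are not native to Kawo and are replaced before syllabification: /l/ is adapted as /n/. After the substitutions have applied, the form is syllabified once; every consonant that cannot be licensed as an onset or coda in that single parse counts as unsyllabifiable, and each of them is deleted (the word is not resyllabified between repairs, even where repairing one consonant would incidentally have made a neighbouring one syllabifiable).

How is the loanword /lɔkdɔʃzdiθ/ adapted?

Substitution: /l/ → /n/, giving /nɔkdɔʃzdiθ/.
Under (C)V(N), the unsyllabifiable consonants are /k/, /ʃ/, /z/, /θ/ (only a nasal (/m/, /n/, or /ŋ/) is licensed in coda position; onsets are limited to one consonant).
Each unlicensed consonant is deleted: /k/, /ʃ/, /z/, /θ/.

nɔdɔdi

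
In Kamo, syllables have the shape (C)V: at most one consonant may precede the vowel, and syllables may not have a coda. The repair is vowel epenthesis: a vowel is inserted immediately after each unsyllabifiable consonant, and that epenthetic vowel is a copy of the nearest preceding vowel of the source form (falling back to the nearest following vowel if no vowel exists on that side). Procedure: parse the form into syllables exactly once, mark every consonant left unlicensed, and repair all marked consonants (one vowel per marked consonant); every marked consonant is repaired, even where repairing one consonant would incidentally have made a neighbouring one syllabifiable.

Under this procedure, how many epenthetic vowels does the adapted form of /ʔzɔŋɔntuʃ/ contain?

The unsyllabifiable consonants are /ʔ/, /n/, /ʃ/; each receives one epenthetic vowel.

3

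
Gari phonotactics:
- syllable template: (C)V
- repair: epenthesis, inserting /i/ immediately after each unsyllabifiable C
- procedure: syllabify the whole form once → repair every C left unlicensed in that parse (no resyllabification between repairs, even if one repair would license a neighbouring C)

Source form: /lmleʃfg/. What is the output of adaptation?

Syllabifying with onset maximization leaves /l/, /m/, /ʃ/, /f/, /g/ stranded (no codas are permitted; onsets are limited to one consonant).
Inserting the epenthetic vowel yields /l/ → /li/, /m/ → /mi/, /ʃ/ → /ʃi/, /f/ → /fi/, /g/ → /gi/.

limileʃifigi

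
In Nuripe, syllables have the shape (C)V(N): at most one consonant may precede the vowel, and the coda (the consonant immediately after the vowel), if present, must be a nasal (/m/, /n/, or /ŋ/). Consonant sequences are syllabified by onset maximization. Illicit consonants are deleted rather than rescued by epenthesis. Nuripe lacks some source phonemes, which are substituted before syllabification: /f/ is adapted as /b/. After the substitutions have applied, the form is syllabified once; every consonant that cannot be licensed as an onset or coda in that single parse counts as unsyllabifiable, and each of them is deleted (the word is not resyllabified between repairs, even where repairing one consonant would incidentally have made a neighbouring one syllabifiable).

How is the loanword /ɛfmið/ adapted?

ɛmi

Substitution: /f/ → /b/, giving /ɛbmið/.
The consonants /b/, /ð/ cannot be parsed into a legal (C)V(N) syllable (only a nasal (/m/, /n/, or /ŋ/) is licensed in coda position; onsets are limited to one consonant).
Deletion applies to /b/, /ð/.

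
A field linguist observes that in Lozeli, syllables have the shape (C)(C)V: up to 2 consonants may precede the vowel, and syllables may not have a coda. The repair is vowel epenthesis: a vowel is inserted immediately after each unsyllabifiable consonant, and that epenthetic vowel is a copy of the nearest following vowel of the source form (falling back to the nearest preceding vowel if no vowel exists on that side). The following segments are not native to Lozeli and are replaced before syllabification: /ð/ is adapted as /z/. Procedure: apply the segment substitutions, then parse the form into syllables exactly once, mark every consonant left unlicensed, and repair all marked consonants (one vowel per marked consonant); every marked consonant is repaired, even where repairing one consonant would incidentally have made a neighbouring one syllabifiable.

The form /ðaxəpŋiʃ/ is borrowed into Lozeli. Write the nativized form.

Substitution: /ð/ → /z/, giving /zaxəpŋiʃ/.
The consonants /ʃ/ cannot be parsed into a legal (C)(C)V syllable (no codas are permitted; onsets may contain at most 2 consonants).
Inserting the epenthetic vowel yields /ʃ/ → /ʃi/.

zaxəpŋiʃi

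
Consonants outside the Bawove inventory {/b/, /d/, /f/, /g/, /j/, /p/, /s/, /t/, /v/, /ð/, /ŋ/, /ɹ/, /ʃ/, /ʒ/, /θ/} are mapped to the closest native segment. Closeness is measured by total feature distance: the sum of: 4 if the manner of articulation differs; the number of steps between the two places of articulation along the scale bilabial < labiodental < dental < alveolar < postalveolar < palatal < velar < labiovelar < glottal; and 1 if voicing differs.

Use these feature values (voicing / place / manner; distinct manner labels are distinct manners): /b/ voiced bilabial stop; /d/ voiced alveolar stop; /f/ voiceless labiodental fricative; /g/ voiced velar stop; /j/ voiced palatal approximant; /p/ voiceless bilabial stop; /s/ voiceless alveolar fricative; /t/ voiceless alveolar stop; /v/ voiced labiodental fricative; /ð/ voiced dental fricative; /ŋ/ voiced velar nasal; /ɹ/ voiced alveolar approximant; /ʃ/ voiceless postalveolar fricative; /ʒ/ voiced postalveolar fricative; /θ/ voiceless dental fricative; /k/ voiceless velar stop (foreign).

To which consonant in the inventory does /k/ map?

g

/g/ is closest: same manner (stop), place distance 0 (velar→velar), voicing differs (+1); total 1. Next closest is /t/ at distance 3.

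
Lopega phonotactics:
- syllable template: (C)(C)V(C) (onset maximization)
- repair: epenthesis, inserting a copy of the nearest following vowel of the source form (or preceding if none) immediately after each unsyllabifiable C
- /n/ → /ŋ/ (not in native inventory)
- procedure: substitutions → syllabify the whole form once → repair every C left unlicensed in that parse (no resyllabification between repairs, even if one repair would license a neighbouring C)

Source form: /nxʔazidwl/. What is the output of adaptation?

Substitution: /n/ → /ŋ/, giving /ŋxʔazidwl/.
Under (C)(C)V(C), the unsyllabifiable consonants are /ŋ/, /w/, /l/ (at most one coda consonant is licensed; onsets may contain at most 2 consonants).
Epenthesis after each stranded consonant: /ŋ/ → /ŋa/, /w/ → /wi/, /l/ → /li/.

ŋaxʔazidwili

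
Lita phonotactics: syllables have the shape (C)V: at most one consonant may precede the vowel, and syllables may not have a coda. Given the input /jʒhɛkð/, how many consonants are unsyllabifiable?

4

Syllabifying with onset maximization leaves /j/, /ʒ/, /k/, /ð/ stranded (no codas are permitted; onsets are limited to one consonant).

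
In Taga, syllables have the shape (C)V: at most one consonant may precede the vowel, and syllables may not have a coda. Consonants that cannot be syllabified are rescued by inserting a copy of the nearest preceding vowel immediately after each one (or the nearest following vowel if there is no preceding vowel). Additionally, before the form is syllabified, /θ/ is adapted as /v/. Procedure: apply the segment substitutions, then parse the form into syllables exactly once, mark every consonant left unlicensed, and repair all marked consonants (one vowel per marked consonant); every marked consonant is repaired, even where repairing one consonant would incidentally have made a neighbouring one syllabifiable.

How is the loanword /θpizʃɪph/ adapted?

vipiziʃɪpɪhɪ

Substitution: /θ/ → /v/, giving /vpizʃɪph/.
The consonants /v/, /z/, /p/, /h/ cannot be parsed into a legal (C)V syllable (no codas are permitted; onsets are limited to one consonant).
Each unlicensed consonant becomes the onset of a new syllable: /v/ → /vi/, /z/ → /zi/, /p/ → /pɪ/, /h/ → /hɪ/.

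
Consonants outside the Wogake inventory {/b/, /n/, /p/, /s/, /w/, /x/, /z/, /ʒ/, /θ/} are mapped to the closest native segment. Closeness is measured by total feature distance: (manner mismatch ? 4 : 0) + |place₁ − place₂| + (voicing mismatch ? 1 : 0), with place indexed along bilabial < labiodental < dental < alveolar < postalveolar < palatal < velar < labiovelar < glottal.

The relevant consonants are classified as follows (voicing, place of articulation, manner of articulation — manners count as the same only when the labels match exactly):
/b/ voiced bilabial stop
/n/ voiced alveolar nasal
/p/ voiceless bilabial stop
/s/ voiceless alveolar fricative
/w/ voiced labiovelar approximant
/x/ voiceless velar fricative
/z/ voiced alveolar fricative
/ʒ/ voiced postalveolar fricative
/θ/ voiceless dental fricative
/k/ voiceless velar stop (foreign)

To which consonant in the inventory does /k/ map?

/x/ is closest: manner differs (stop→fricative, +4), place distance 0 (velar→velar), same voicing; total 4. Next closest is /p/ at distance 6.

x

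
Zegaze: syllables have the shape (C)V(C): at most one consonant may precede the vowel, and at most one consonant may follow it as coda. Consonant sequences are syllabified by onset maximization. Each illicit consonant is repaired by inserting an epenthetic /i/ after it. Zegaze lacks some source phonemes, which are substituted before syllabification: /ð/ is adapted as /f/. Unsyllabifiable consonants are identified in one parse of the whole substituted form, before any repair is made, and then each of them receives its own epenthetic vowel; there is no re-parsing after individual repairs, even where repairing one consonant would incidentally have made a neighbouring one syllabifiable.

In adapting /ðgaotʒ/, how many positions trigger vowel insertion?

2

After substitution the input is /fgaotʒ/.
The unsyllabifiable consonants are /f/, /ʒ/; each receives one epenthetic vowel.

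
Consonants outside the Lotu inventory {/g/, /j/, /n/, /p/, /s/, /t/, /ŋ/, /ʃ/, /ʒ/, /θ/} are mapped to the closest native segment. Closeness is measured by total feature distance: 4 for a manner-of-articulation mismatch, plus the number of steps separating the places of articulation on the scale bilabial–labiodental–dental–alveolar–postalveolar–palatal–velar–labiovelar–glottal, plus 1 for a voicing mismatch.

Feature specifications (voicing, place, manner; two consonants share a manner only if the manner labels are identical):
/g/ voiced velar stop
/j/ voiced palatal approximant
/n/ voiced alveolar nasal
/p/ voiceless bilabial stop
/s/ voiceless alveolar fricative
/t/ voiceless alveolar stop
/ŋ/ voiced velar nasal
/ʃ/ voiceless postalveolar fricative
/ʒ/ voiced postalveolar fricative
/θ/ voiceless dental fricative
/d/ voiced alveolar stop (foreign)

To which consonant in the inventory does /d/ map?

/t/ is closest: same manner (stop), place distance 0 (alveolar→alveolar), voicing differs (+1); total 1. Next closest is /g/ at distance 3.

t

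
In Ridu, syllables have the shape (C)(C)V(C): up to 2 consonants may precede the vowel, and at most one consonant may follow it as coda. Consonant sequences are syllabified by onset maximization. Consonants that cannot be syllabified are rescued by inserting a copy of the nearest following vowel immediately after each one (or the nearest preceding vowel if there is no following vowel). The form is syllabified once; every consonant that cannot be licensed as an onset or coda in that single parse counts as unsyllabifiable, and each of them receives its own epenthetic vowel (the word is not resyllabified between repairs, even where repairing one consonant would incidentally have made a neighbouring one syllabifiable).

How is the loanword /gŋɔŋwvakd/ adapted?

The consonants /d/ cannot be parsed into a legal (C)(C)V(C) syllable (at most one coda consonant is licensed; onsets may contain at most 2 consonants).
Inserting the epenthetic vowel yields /d/ → /da/.

gŋɔŋwvakda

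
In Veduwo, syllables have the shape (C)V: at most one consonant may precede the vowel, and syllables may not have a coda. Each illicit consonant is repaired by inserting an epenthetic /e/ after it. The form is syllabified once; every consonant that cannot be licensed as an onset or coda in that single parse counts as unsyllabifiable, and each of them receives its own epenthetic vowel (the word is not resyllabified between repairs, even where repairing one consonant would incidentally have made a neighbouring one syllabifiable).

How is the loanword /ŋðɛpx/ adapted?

ŋeðɛpexe

Syllabifying with onset maximization leaves /ŋ/, /p/, /x/ stranded (no codas are permitted; onsets are limited to one consonant).
Each unlicensed consonant becomes the onset of a new syllable: /ŋ/ → /ŋe/, /p/ → /pe/, /x/ → /xe/.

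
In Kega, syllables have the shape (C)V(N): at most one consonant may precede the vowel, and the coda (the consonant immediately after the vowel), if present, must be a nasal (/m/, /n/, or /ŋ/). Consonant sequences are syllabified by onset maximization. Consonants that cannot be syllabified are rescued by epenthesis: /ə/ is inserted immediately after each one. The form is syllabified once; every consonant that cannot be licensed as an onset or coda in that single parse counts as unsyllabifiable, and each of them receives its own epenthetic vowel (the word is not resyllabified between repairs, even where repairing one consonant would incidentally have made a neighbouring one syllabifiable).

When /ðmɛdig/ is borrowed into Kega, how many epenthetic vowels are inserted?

The unsyllabifiable consonants are /ð/, /g/; each receives one epenthetic vowel.

2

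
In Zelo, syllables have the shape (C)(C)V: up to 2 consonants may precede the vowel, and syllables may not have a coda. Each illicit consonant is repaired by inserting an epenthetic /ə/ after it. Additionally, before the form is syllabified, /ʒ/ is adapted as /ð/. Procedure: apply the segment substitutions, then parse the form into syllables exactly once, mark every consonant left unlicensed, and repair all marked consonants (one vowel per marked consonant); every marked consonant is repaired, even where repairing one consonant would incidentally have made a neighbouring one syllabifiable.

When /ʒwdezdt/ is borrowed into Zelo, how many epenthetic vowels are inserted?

After substitution the input is /ðwdezdt/.
The unsyllabifiable consonants are /ð/, /z/, /d/, /t/; each receives one epenthetic vowel.

4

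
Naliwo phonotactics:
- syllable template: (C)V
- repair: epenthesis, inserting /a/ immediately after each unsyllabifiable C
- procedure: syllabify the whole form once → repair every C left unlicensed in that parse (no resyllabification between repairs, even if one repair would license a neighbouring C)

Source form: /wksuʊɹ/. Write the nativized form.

Syllabifying with onset maximization leaves /w/, /k/, /ɹ/ stranded (no codas are permitted; onsets are limited to one consonant).
Each unlicensed consonant becomes the onset of a new syllable: /w/ → /wa/, /k/ → /ka/, /ɹ/ → /ɹa/.

wakasuʊɹa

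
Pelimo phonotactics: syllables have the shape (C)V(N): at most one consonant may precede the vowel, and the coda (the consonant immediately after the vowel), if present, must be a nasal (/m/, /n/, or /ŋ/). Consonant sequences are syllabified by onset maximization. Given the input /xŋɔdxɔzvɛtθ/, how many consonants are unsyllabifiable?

Under (C)V(N), the unsyllabifiable consonants are /x/, /d/, /z/, /t/, /θ/ (only a nasal (/m/, /n/, or /ŋ/) is licensed in coda position; onsets are limited to one consonant).

5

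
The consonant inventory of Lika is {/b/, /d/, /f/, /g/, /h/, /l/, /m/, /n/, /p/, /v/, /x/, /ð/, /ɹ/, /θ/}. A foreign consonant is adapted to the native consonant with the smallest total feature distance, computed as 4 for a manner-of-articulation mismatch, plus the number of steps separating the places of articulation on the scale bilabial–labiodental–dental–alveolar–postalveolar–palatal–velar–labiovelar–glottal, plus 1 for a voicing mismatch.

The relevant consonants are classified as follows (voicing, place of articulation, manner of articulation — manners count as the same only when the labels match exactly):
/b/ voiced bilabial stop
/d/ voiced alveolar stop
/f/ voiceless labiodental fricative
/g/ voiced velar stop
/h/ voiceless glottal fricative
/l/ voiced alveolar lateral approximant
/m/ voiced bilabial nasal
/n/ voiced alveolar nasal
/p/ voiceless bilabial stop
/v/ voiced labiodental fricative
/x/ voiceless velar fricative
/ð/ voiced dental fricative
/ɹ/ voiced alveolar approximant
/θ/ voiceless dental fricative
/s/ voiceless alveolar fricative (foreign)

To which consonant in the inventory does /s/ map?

θ

/θ/ is closest: same manner (fricative), place distance 1 (alveolar→dental), same voicing; total 1. Next closest is /f/ at distance 2.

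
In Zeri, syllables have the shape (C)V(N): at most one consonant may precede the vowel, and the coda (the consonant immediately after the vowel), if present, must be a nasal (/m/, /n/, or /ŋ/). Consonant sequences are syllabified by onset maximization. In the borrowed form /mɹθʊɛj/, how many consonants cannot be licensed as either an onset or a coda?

3

The consonants /m/, /ɹ/, /j/ cannot be parsed into a legal (C)V(N) syllable (only a nasal (/m/, /n/, or /ŋ/) is licensed in coda position; onsets are limited to one consonant).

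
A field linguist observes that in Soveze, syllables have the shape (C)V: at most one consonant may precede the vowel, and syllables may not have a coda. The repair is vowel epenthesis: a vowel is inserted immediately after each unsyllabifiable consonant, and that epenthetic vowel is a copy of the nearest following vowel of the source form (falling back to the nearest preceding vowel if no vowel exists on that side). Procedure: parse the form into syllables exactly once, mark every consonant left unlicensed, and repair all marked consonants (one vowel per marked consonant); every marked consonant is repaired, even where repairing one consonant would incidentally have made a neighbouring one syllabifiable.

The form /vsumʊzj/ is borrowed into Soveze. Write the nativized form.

vusumʊzʊjʊ

Under (C)V, the unsyllabifiable consonants are /v/, /z/, /j/ (no codas are permitted; onsets are limited to one consonant).
Inserting the epenthetic vowel yields /v/ → /vu/, /z/ → /zʊ/, /j/ → /jʊ/.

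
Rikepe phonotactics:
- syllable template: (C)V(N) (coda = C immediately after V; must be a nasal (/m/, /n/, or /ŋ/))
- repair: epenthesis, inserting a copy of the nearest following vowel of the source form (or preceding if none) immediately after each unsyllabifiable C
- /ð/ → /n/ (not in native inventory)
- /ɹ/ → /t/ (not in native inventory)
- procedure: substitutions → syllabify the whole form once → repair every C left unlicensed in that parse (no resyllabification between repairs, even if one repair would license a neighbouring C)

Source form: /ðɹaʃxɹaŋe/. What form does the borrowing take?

Substitution: /ð/ → /n/, /ɹ/ → /t/, giving /ntaʃxtaŋe/.
The consonants /n/, /ʃ/, /x/ cannot be parsed into a legal (C)V(N) syllable (only a nasal (/m/, /n/, or /ŋ/) is licensed in coda position; onsets are limited to one consonant).
Each unlicensed consonant becomes the onset of a new syllable: /n/ → /na/, /ʃ/ → /ʃa/, /x/ → /xa/.

nataʃaxataŋe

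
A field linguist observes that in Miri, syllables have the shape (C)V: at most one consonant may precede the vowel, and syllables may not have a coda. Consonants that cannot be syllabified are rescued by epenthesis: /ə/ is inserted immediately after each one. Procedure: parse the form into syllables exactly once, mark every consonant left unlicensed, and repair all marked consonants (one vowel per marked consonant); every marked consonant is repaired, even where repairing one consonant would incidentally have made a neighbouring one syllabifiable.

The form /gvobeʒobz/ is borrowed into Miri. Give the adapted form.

Under (C)V, the unsyllabifiable consonants are /g/, /b/, /z/ (no codas are permitted; onsets are limited to one consonant).
Each unlicensed consonant becomes the onset of a new syllable: /g/ → /gə/, /b/ → /bə/, /z/ → /zə/.

gəvobeʒobəzə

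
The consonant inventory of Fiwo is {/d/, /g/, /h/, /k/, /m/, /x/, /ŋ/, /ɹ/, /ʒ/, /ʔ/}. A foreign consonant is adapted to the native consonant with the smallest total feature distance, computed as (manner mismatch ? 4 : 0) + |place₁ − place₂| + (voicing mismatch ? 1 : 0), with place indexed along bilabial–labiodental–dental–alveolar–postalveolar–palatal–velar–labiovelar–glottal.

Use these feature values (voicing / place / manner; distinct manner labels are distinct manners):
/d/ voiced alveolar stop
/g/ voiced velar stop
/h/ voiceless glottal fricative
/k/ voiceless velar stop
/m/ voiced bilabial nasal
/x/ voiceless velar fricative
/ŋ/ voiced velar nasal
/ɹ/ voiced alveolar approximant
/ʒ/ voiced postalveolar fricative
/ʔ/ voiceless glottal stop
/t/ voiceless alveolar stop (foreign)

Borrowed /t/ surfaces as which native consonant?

/d/ is closest: same manner (stop), place distance 0 (alveolar→alveolar), voicing differs (+1); total 1. Next closest is /k/ at distance 3.

d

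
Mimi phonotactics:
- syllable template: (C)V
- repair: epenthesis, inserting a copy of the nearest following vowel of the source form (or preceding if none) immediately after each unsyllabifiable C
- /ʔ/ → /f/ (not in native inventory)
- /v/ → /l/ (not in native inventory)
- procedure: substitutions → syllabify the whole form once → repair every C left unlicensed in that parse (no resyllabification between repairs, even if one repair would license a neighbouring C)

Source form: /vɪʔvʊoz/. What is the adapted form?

Substitution: /v/ → /l/, /ʔ/ → /f/, giving /lɪflʊoz/.
Syllabifying with onset maximization leaves /f/, /z/ stranded (no codas are permitted; onsets are limited to one consonant).
Inserting the epenthetic vowel yields /f/ → /fʊ/, /z/ → /zo/.

lɪfʊlʊozo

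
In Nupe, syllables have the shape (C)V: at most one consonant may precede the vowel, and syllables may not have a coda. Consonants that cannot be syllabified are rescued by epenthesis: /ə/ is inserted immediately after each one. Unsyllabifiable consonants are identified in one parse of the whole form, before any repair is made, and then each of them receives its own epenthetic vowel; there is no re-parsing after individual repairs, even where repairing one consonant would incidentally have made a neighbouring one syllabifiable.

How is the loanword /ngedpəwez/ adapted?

The consonants /n/, /d/, /z/ cannot be parsed into a legal (C)V syllable (no codas are permitted; onsets are limited to one consonant).
Each unlicensed consonant becomes the onset of a new syllable: /n/ → /nə/, /d/ → /də/, /z/ → /zə/.

nəgedəpəwezə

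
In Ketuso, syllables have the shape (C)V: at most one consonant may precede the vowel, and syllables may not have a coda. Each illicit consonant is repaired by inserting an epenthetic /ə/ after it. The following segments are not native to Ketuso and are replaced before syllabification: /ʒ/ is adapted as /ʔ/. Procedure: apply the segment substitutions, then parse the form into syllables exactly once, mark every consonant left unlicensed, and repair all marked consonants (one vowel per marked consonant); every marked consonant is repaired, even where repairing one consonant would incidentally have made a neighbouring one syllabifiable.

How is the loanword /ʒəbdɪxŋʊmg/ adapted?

ʔəbədɪxəŋʊməgə

Substitution: /ʒ/ → /ʔ/, giving /ʔəbdɪxŋʊmg/.
Syllabifying with onset maximization leaves /b/, /x/, /m/, /g/ stranded (no codas are permitted; onsets are limited to one consonant).
Inserting the epenthetic vowel yields /b/ → /bə/, /x/ → /xə/, /m/ → /mə/, /g/ → /gə/.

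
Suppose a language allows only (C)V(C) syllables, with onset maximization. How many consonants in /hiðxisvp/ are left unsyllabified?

2

The consonants /v/, /p/ cannot be parsed into a legal (C)V(C) syllable (at most one coda consonant is licensed; onsets are limited to one consonant).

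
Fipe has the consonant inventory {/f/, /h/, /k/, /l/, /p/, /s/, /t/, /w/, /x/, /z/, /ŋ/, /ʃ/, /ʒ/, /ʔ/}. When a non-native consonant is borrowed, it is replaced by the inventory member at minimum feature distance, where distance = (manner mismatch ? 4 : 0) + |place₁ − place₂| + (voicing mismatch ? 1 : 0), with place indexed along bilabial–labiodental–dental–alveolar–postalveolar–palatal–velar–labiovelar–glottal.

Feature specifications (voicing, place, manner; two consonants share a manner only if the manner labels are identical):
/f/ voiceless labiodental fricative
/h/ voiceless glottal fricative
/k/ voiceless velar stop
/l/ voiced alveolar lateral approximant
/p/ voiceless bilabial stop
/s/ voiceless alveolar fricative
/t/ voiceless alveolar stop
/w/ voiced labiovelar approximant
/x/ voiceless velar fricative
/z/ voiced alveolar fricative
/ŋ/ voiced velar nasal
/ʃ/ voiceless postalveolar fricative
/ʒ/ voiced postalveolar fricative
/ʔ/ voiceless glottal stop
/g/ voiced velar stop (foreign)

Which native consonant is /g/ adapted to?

k

/k/ is closest: same manner (stop), place distance 0 (velar→velar), voicing differs (+1); total 1. Next closest is /ʔ/ at distance 3.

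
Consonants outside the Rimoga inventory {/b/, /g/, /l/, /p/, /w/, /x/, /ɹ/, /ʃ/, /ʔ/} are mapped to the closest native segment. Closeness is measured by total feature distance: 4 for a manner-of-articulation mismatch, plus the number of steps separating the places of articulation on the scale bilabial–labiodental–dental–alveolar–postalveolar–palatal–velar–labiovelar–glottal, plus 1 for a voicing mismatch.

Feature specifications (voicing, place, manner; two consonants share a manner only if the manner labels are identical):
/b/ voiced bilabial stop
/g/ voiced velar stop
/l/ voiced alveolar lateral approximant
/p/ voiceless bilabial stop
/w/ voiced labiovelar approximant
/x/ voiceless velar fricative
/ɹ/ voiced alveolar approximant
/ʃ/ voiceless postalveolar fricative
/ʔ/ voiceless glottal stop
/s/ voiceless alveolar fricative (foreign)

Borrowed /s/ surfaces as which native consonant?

ʃ

/ʃ/ is closest: same manner (fricative), place distance 1 (alveolar→postalveolar), same voicing; total 1. Next closest is /x/ at distance 3.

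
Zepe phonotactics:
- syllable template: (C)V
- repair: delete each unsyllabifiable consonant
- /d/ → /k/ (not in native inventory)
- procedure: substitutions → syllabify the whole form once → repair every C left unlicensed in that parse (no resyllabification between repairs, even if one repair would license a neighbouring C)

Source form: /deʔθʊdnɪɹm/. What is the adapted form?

keθʊnɪ

Substitution: /d/ → /k/, giving /keʔθʊknɪɹm/.
Syllabifying with onset maximization leaves /ʔ/, /k/, /ɹ/, /m/ stranded (no codas are permitted; onsets are limited to one consonant).
Deletion applies to /ʔ/, /k/, /ɹ/, /m/.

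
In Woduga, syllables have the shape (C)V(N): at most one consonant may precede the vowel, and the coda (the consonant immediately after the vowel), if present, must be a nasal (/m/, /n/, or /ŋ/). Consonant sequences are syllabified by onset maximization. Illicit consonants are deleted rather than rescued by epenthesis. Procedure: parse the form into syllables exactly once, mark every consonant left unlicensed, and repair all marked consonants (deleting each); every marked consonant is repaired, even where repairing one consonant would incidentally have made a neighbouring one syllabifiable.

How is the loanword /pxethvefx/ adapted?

xeve

The consonants /p/, /t/, /h/, /f/, /x/ cannot be parsed into a legal (C)V(N) syllable (only a nasal (/m/, /n/, or /ŋ/) is licensed in coda position; onsets are limited to one consonant).
Deleting the stranded consonants removes /p/, /t/, /h/, /f/, /x/.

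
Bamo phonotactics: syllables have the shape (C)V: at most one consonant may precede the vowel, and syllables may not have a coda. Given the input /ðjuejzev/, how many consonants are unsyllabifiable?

3

Syllabifying with onset maximization leaves /ð/, /j/, /v/ stranded (no codas are permitted; onsets are limited to one consonant).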